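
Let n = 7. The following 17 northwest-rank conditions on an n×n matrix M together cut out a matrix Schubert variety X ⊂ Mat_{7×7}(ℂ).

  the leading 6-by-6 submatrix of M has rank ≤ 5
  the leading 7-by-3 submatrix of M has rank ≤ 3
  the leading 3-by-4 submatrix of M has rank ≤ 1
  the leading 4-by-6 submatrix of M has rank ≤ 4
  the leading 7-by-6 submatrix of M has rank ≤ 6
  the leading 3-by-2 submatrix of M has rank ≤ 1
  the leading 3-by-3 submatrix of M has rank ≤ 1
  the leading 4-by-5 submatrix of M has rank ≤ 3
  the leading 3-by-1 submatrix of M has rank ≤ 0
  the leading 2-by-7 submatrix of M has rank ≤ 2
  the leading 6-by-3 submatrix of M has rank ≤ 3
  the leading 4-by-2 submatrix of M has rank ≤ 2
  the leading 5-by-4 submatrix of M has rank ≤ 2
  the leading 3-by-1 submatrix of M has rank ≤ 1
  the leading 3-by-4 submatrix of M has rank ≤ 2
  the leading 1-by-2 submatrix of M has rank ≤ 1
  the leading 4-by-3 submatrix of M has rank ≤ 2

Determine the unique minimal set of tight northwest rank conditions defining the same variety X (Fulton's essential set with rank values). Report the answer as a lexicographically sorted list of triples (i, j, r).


Recovering R(i,j) via the rank-extension bound from the 17 conditions:

  0 | 1 | 1 | 1 | 1 | 1 | 1
  0 | 1 | 1 | 1 | 2 | 2 | 2
  0 | 1 | 1 | 1 | 2 | 3 | 3
  1 | 2 | 2 | 2 | 3 | 4 | 4
  1 | 2 | 2 | 2 | 3 | 4 | 5
  1 | 2 | 3 | 3 | 4 | 5 | 6
  1 | 2 | 3 | 4 | 5 | 6 | 7

the unique w with this rank table is (2, 5, 6, 1, 7, 3, 4).

ℓ(w)=9; the 3 essential cells (i,j,r):

[(3, 1, 0), (3, 4, 1), (5, 4, 2)]


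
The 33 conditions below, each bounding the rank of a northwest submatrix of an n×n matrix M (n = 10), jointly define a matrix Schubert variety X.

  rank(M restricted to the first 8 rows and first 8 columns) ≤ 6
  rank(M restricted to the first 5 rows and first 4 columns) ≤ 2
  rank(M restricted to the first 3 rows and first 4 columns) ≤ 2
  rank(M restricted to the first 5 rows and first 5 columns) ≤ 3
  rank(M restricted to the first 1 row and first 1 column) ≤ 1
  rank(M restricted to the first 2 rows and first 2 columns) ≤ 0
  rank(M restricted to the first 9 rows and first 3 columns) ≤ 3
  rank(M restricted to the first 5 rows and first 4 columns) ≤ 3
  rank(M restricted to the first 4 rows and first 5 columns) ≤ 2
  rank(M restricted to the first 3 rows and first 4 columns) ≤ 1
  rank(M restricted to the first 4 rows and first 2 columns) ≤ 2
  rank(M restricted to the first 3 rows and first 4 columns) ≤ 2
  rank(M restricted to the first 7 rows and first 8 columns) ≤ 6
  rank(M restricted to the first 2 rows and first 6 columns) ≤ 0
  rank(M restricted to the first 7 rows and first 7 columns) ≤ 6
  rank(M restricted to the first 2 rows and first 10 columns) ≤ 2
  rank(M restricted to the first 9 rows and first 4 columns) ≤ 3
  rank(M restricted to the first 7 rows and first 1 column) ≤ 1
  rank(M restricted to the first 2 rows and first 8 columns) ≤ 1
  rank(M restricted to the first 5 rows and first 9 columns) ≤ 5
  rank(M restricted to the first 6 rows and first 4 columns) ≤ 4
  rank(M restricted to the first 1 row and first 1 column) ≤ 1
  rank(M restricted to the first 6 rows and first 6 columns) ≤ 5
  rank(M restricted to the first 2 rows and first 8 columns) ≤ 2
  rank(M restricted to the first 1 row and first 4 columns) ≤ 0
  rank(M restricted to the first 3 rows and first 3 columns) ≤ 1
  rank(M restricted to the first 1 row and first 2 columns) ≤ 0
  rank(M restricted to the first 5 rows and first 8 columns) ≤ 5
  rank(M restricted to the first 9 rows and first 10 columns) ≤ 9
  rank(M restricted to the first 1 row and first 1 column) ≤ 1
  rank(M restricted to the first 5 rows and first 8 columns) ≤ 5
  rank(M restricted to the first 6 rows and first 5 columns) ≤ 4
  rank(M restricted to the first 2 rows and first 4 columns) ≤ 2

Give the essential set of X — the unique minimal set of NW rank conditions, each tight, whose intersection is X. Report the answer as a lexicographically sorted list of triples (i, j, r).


Reconstructing r_w from the 33 given conditions:

  R[1]: 0, 0, 0, 0, 0, 0, 1, 1, 1, 1
  R[2]: 0, 0, 0, 0, 0, 0, 1, 1, 2, 2
  R[3]: 1, 1, 1, 1, 1, 1, 2, 2, 3, 3
  R[4]: 1, 2, 2, 2, 2, 2, 3, 3, 4, 4
  R[5]: 1, 2, 2, 2, 3, 3, 4, 4, 5, 5
  R[6]: 1, 2, 3, 3, 4, 4, 5, 5, 6, 6
  R[7]: 1, 2, 3, 3, 4, 5, 6, 6, 7, 7
  R[8]: 1, 2, 3, 3, 4, 5, 6, 6, 7, 8
  R[9]: 1, 2, 3, 3, 4, 5, 6, 7, 8, 9
  R[10]: 1, 2, 3, 4, 5, 6, 7, 8, 9, 10

giving w = (7, 9, 1, 2, 5, 3, 6, 10, 8, 4) via Δ²R.

D(w) has 19 cells with 5 SE-corners; essential set:

[(2, 6, 0), (2, 8, 1), (5, 4, 2), (8, 8, 6), (9, 4, 3)]


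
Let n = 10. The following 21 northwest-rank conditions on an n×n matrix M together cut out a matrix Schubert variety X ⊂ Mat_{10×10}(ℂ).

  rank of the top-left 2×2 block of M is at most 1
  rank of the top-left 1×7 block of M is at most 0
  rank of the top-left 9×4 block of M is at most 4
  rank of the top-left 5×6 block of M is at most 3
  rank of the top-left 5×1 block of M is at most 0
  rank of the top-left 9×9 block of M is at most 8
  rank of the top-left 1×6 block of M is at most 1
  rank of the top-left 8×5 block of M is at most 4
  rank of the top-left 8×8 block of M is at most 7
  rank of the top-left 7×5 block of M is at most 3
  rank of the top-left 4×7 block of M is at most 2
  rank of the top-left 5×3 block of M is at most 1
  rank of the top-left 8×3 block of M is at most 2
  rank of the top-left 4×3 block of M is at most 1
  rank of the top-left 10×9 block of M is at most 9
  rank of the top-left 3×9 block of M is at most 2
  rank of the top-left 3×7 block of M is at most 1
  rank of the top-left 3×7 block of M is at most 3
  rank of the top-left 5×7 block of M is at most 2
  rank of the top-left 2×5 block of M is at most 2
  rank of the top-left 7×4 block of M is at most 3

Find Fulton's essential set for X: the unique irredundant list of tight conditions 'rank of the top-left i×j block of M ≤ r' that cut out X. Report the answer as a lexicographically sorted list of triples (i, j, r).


Rank table r_w(10×10) implied by the 21 constraints:

  row 1: 0 0 0 0 0 0 0 1 1 1
  row 2: 0 1 1 1 1 1 1 2 2 2
  row 3: 0 1 1 1 1 1 1 2 2 3
  row 4: 0 1 1 2 2 2 2 3 3 4
  row 5: 0 1 1 2 2 2 2 3 4 5
  row 6: 1 2 2 3 3 3 3 4 5 6
  row 7: 1 2 2 3 3 4 4 5 6 7
  row 8: 1 2 2 3 4 5 5 6 7 8
  row 9: 1 2 3 4 5 6 6 7 8 9
  row 10: 1 2 3 4 5 6 7 8 9 10

hence w(1..10) = (8, 2, 10, 4, 9, 1, 6, 5, 3, 7).

Rothe diagram D(w) (25 cells), 8 SE-corners (essential conditions):

[(1, 7, 0), (3, 7, 1), (3, 9, 2), (5, 1, 0), (5, 3, 1), (5, 7, 2), (7, 5, 3), (8, 3, 2)]


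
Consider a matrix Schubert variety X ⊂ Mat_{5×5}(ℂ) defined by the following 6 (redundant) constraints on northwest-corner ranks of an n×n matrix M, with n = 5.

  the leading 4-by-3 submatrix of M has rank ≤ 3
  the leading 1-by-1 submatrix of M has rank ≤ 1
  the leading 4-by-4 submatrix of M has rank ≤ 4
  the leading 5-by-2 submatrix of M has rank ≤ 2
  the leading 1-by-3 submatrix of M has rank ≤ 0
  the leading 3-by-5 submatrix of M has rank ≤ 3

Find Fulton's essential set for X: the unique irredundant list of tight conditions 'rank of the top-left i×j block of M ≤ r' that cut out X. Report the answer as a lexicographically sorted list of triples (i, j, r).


Recovering R(i,j) via the rank-extension bound from the 6 conditions:

  i=1: 0 0 0 1 1
  i=2: 1 1 1 2 2
  i=3: 1 2 2 3 3
  i=4: 1 2 3 4 4
  i=5: 1 2 3 4 5

hence w(1..5) = (4, 1, 2, 3, 5).

|D(w)|=3, |Ess(w)|=1:

[(1, 3, 0)]


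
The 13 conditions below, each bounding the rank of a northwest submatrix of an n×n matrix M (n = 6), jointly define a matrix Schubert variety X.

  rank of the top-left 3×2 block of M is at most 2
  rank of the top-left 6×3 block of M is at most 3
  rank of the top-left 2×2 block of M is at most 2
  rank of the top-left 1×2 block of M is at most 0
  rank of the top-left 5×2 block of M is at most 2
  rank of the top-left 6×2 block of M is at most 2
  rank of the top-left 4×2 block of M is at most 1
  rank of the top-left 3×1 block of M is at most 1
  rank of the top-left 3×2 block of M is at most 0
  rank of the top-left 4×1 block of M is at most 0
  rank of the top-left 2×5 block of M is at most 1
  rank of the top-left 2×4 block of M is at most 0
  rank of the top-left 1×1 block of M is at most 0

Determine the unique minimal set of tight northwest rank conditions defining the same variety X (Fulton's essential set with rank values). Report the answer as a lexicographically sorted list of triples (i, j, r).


Computing R[i][j] = min implied NW-rank bound (n=6, 13 conditions):

  row 1: 0 | 0 | 0 | 0 | 1 | 1
  row 2: 0 | 0 | 0 | 0 | 1 | 2
  row 3: 0 | 0 | 1 | 1 | 2 | 3
  row 4: 0 | 1 | 2 | 2 | 3 | 4
  row 5: 1 | 2 | 3 | 3 | 4 | 5
  row 6: 1 | 2 | 3 | 4 | 5 | 6

second differences of R give the permutation w = (5, 6, 3, 2, 1, 4).

ℓ(w)=11; the 3 essential cells (i,j,r):

[(2, 4, 0), (3, 2, 0), (4, 1, 0)]


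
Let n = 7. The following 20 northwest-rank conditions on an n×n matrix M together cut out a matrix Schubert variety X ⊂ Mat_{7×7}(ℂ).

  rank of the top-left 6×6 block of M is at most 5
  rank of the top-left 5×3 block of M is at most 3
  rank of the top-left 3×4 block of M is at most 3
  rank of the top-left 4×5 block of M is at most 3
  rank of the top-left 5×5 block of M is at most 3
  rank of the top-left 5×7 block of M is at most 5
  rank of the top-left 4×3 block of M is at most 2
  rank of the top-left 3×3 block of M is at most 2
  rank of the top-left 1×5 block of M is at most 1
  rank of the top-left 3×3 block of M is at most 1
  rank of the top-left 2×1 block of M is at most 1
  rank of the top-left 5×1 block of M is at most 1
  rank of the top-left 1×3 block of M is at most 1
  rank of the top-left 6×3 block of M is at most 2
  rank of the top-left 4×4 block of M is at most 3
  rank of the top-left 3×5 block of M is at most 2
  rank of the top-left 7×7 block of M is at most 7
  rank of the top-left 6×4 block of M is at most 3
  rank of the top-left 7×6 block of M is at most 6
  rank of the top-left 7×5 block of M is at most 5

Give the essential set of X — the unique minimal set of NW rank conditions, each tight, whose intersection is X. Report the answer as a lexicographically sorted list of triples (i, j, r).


The tightest implied rank at each (i,j), from the 20 conditions:

  row 1: 1 1 1 1 1 1 1
  row 2: 1 1 1 2 2 2 2
  row 3: 1 1 1 2 2 3 3
  row 4: 1 2 2 3 3 4 4
  row 5: 1 2 2 3 3 4 5
  row 6: 1 2 2 3 4 5 6
  row 7: 1 2 3 4 5 6 7

the unique w with this rank table is (1, 4, 6, 2, 7, 5, 3).

Rothe diagram D(w) (8 cells), 4 SE-corners (essential conditions):

[(3, 3, 1), (3, 5, 2), (5, 5, 3), (6, 3, 2)]


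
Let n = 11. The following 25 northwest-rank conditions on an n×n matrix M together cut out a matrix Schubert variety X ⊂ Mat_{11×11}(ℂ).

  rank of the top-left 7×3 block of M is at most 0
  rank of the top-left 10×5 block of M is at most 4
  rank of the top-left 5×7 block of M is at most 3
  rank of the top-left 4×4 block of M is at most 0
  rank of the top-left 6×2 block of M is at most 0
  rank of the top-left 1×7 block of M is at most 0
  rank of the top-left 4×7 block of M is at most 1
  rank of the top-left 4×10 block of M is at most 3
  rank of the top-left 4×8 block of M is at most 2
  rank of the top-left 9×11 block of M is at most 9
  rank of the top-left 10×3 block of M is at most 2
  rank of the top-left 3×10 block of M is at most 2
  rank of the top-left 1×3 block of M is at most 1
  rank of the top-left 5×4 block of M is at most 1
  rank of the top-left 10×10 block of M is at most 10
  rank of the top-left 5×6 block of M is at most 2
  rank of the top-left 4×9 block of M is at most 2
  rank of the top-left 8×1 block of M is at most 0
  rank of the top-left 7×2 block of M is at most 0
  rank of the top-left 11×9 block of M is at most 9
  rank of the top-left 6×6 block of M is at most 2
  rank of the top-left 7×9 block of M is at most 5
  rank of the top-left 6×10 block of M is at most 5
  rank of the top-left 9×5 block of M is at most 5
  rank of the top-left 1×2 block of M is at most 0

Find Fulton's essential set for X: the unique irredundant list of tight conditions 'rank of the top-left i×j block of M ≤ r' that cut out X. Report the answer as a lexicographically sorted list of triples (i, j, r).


Propagating the 25 rank bounds to every northwest block:

  0, 0, 0, 0, 0, 0, 0, 1, 1, 1, 1
  0, 0, 0, 0, 1, 1, 1, 2, 2, 2, 2
  0, 0, 0, 0, 1, 1, 1, 2, 2, 2, 3
  0, 0, 0, 0, 1, 1, 1, 2, 2, 3, 4
  0, 0, 0, 1, 2, 2, 2, 3, 3, 4, 5
  0, 0, 0, 1, 2, 2, 3, 4, 4, 5, 6
  0, 0, 0, 1, 2, 3, 4, 5, 5, 6, 7
  0, 1, 1, 2, 3, 4, 5, 6, 6, 7, 8
  1, 2, 2, 3, 4, 5, 6, 7, 7, 8, 9
  1, 2, 2, 3, 4, 5, 6, 7, 8, 9, 10
  1, 2, 3, 4, 5, 6, 7, 8, 9, 10, 11

hence w(1..11) = (8, 5, 11, 10, 4, 7, 6, 2, 1, 9, 3).

Rothe diagram D(w) (38 cells), 9 SE-corners (essential conditions):

[(1, 7, 0), (3, 10, 2), (4, 4, 0), (4, 7, 1), (4, 9, 2), (6, 6, 2), (7, 3, 0), (8, 1, 0), (10, 3, 2)]


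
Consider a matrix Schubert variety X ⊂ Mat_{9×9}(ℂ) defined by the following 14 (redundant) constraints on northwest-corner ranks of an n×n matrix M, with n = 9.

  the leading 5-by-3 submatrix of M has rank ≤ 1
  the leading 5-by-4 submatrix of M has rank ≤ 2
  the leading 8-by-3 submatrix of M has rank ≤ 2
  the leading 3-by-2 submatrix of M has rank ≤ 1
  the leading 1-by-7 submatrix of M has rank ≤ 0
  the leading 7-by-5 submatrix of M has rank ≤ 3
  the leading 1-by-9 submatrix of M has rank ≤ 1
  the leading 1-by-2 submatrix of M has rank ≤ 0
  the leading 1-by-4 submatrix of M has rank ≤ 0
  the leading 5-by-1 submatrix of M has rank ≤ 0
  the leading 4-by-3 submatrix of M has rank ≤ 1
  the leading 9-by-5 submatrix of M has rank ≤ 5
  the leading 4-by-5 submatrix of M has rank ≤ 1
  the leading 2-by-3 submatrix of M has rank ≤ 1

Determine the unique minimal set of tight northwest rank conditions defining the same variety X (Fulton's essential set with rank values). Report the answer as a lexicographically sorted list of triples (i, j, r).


The tightest implied rank at each (i,j), from the 14 conditions:

  i=1: 0 | 0 | 0 | 0 | 0 | 0 | 0 | 1 | 1
  i=2: 0 | 1 | 1 | 1 | 1 | 1 | 1 | 2 | 2
  i=3: 0 | 1 | 1 | 1 | 1 | 2 | 2 | 3 | 3
  i=4: 0 | 1 | 1 | 1 | 1 | 2 | 3 | 4 | 4
  i=5: 0 | 1 | 1 | 2 | 2 | 3 | 4 | 5 | 5
  i=6: 1 | 2 | 2 | 3 | 3 | 4 | 5 | 6 | 6
  i=7: 1 | 2 | 2 | 3 | 3 | 4 | 5 | 6 | 7
  i=8: 1 | 2 | 2 | 3 | 4 | 5 | 6 | 7 | 8
  i=9: 1 | 2 | 3 | 4 | 5 | 6 | 7 | 8 | 9

second differences of R give the permutation w = (8, 2, 6, 7, 4, 1, 9, 5, 3).

ℓ(w)=21; the 6 essential cells (i,j,r):

[(1, 7, 0), (4, 5, 1), (5, 1, 0), (5, 3, 1), (7, 5, 3), (8, 3, 2)]


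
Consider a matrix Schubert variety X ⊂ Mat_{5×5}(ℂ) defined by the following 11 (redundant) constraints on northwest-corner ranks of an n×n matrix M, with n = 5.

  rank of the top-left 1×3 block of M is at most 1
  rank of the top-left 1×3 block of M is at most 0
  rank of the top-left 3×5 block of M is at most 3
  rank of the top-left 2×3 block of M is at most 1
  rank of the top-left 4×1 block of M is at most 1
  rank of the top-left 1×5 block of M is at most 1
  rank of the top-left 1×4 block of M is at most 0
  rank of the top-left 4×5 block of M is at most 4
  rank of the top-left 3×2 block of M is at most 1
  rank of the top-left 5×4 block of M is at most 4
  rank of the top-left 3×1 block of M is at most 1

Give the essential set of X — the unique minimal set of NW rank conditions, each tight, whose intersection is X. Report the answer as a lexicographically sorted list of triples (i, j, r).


Computing R[i][j] = min implied NW-rank bound (n=5, 11 conditions):

  i=1: 0 | 0 | 0 | 0 | 1
  i=2: 1 | 1 | 1 | 1 | 2
  i=3: 1 | 1 | 2 | 2 | 3
  i=4: 1 | 2 | 3 | 3 | 4
  i=5: 1 | 2 | 3 | 4 | 5

hence w(1..5) = (5, 1, 3, 2, 4).

|D(w)|=5, |Ess(w)|=2:

[(1, 4, 0), (3, 2, 1)]


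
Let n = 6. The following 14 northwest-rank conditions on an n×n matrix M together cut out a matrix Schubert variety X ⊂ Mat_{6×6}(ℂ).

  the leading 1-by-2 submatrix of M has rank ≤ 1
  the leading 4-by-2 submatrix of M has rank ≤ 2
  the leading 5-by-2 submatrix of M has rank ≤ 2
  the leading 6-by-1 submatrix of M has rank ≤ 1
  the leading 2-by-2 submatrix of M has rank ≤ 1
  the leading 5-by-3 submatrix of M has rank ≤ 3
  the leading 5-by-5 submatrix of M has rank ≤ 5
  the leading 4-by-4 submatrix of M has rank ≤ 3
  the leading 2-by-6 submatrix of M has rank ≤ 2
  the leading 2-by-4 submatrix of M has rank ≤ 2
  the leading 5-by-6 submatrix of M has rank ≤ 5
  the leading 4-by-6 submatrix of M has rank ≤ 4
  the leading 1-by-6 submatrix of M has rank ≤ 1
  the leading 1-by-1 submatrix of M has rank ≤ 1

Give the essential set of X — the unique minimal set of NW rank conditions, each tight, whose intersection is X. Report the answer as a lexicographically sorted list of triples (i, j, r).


Propagating the 14 rank bounds to every northwest block:

  1 1 1 1 1 1
  1 1 2 2 2 2
  1 2 3 3 3 3
  1 2 3 3 4 4
  1 2 3 4 5 5
  1 2 3 4 5 6

giving w = (1, 3, 2, 5, 4, 6) via Δ²R.

|D(w)|=2, |Ess(w)|=2:

[(2, 2, 1), (4, 4, 3)]


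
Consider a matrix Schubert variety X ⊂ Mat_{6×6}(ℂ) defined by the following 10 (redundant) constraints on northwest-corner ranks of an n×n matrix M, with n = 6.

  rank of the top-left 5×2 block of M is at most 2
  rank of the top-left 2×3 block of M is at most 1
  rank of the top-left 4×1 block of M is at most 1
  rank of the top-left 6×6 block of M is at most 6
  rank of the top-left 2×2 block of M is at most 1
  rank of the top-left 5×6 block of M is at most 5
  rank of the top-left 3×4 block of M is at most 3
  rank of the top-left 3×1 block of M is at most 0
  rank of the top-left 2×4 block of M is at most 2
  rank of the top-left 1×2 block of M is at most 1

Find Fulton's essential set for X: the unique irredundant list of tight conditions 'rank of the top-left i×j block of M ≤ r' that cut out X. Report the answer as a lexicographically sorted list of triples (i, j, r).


Reconstructing r_w from the 10 given conditions:

  i=1: 0, 1, 1, 1, 1, 1
  i=2: 0, 1, 1, 2, 2, 2
  i=3: 0, 1, 2, 3, 3, 3
  i=4: 1, 2, 3, 4, 4, 4
  i=5: 1, 2, 3, 4, 5, 5
  i=6: 1, 2, 3, 4, 5, 6

the unique w with this rank table is (2, 4, 3, 1, 5, 6).

Fulton essential set (2 of the 4 Rothe cells):

[(2, 3, 1), (3, 1, 0)]


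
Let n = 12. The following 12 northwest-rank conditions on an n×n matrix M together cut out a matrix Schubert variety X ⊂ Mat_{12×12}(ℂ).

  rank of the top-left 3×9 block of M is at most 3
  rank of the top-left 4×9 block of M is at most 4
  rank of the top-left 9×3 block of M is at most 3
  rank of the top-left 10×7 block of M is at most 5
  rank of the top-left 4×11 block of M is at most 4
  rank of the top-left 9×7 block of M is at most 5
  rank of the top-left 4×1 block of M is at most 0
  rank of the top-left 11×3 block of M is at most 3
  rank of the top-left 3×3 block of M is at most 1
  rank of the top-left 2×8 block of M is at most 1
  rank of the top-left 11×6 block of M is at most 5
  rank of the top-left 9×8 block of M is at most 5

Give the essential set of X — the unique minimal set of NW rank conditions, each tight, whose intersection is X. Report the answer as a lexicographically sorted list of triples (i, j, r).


Rank table r_w(12×12) implied by the 12 constraints:

  R[1]: 0 1 1 1 1 1 1 1 1 1 1 1
  R[2]: 0 1 1 1 1 1 1 1 2 2 2 2
  R[3]: 0 1 1 2 2 2 2 2 3 3 3 3
  R[4]: 0 1 2 3 3 3 3 3 4 4 4 4
  R[5]: 1 2 3 4 4 4 4 4 5 5 5 5
  R[6]: 1 2 3 4 5 5 5 5 6 6 6 6
  R[7]: 1 2 3 4 5 5 5 5 6 7 7 7
  R[8]: 1 2 3 4 5 5 5 5 6 7 8 8
  R[9]: 1 2 3 4 5 5 5 5 6 7 8 9
  R[10]: 1 2 3 4 5 5 5 6 7 8 9 10
  R[11]: 1 2 3 4 5 5 6 7 8 9 10 11
  R[12]: 1 2 3 4 5 6 7 8 9 10 11 12

hence w(1..12) = (2, 9, 4, 3, 1, 5, 10, 11, 12, 8, 7, 6).

Fulton essential set (6 of the 23 Rothe cells):

[(2, 8, 1), (3, 3, 1), (4, 1, 0), (9, 8, 5), (10, 7, 5), (11, 6, 5)]


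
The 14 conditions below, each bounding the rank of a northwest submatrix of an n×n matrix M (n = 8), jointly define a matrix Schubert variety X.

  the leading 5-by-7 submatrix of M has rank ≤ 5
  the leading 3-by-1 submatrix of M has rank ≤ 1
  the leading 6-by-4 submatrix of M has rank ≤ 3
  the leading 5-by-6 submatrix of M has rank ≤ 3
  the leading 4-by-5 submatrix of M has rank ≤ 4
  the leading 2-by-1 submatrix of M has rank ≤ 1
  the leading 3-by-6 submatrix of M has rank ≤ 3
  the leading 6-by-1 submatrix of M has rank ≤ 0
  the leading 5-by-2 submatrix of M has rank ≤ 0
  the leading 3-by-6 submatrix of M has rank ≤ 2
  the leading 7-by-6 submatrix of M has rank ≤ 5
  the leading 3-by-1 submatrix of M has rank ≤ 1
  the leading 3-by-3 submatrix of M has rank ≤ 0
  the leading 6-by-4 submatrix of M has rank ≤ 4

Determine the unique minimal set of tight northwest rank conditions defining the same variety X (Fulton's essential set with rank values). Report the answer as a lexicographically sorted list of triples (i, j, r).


Reconstructing r_w from the 14 given conditions:

  i=1: 0 0 0 1 1 1 1 1
  i=2: 0 0 0 1 2 2 2 2
  i=3: 0 0 0 1 2 2 3 3
  i=4: 0 0 1 2 3 3 4 4
  i=5: 0 0 1 2 3 3 4 5
  i=6: 0 1 2 3 4 4 5 6
  i=7: 1 2 3 4 5 5 6 7
  i=8: 1 2 3 4 5 6 7 8

second differences of R give the permutation w = (4, 5, 7, 3, 8, 2, 1, 6).

|D(w)|=16, |Ess(w)|=5:

[(3, 3, 0), (3, 6, 2), (5, 2, 0), (5, 6, 3), (6, 1, 0)]


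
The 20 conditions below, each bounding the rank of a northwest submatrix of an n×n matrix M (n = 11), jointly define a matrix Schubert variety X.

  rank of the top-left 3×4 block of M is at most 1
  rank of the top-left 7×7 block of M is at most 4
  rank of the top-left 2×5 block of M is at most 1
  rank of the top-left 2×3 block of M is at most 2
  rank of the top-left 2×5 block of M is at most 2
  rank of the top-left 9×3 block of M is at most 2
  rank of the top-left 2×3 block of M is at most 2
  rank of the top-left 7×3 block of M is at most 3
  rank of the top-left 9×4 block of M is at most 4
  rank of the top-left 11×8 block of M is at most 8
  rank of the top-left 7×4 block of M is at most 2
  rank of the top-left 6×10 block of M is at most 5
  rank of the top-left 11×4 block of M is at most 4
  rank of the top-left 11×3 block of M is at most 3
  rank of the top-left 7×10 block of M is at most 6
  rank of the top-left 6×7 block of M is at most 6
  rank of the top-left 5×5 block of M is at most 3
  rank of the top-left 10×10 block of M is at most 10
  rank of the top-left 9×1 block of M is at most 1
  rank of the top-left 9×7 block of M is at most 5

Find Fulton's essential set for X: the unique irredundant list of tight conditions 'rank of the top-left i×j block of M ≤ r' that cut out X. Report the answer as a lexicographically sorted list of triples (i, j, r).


Recovering R(i,j) via the rank-extension bound from the 20 conditions:

  1  1  1  1  1  1  1  1  1  1  1
  1  1  1  1  1  2  2  2  2  2  2
  1  1  1  1  2  3  3  3  3  3  3
  1  2  2  2  3  4  4  4  4  4  4
  1  2  2  2  3  4  4  5  5  5  5
  1  2  2  2  3  4  4  5  5  5  6
  1  2  2  2  3  4  4  5  6  6  7
  1  2  2  3  4  5  5  6  7  7  8
  1  2  2  3  4  5  5  6  7  8  9
  1  2  3  4  5  6  6  7  8  9  10
  1  2  3  4  5  6  7  8  9  10  11

giving w = (1, 6, 5, 2, 8, 11, 9, 4, 10, 3, 7) via Δ²R.

|D(w)|=21, |Ess(w)|=7:

[(2, 5, 1), (3, 4, 1), (6, 10, 5), (7, 4, 2), (7, 7, 4), (9, 3, 2), (9, 7, 5)]


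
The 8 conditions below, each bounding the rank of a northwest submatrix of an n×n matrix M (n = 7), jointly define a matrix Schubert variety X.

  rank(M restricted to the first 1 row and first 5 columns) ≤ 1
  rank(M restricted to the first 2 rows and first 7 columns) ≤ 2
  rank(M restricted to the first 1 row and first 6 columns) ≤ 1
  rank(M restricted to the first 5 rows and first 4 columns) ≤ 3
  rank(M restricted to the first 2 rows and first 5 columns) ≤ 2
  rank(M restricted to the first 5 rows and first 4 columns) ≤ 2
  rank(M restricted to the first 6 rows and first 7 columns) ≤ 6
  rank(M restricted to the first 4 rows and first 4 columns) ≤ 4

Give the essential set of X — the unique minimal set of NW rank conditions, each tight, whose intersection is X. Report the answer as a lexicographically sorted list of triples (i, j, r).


Rank table r_w(7×7) implied by the 8 constraints:

  1 | 1 | 1 | 1 | 1 | 1 | 1
  1 | 2 | 2 | 2 | 2 | 2 | 2
  1 | 2 | 2 | 2 | 3 | 3 | 3
  1 | 2 | 2 | 2 | 3 | 4 | 4
  1 | 2 | 2 | 2 | 3 | 4 | 5
  1 | 2 | 3 | 3 | 4 | 5 | 6
  1 | 2 | 3 | 4 | 5 | 6 | 7

reading off 1-entries of Δ²R: w = (1, 2, 5, 6, 7, 3, 4).

Fulton essential set (1 of the 6 Rothe cells):

[(5, 4, 2)]


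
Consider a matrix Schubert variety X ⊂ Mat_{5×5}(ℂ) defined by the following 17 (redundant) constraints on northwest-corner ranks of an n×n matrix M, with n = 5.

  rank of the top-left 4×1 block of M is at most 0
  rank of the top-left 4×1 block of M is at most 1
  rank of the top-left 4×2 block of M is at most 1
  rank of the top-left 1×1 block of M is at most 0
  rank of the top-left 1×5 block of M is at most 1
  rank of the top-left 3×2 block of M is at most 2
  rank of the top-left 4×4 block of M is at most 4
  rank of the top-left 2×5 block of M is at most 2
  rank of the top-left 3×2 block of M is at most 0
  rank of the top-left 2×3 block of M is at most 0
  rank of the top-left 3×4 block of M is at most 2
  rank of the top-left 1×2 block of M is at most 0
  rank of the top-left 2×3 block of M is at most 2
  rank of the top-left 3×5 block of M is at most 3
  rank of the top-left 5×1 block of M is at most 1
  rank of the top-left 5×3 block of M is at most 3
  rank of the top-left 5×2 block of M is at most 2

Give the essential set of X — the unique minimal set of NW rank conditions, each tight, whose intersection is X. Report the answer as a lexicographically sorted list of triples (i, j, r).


Computing R[i][j] = min implied NW-rank bound (n=5, 17 conditions):

  R[1]: 0  0  0  1  1
  R[2]: 0  0  0  1  2
  R[3]: 0  0  1  2  3
  R[4]: 0  1  2  3  4
  R[5]: 1  2  3  4  5

the unique w with this rank table is (4, 5, 3, 2, 1).

Fulton essential set (3 of the 9 Rothe cells):

[(2, 3, 0), (3, 2, 0), (4, 1, 0)]


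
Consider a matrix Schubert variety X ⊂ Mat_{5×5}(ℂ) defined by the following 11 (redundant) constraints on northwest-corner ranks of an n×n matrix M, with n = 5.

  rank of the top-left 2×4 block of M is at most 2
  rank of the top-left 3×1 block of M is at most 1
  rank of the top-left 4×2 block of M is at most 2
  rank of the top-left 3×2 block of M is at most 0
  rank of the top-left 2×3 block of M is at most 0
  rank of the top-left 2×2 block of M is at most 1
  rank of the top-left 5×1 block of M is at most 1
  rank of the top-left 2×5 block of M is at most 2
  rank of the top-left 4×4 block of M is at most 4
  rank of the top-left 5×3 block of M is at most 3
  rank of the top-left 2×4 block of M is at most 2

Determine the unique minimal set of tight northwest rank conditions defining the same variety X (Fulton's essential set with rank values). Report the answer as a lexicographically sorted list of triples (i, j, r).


Propagating the 11 rank bounds to every northwest block:

  row 1: 0  0  0  1  1
  row 2: 0  0  0  1  2
  row 3: 0  0  1  2  3
  row 4: 1  1  2  3  4
  row 5: 1  2  3  4  5

the unique w with this rank table is (4, 5, 3, 1, 2).

|D(w)|=8, |Ess(w)|=2:

[(2, 3, 0), (3, 2, 0)]


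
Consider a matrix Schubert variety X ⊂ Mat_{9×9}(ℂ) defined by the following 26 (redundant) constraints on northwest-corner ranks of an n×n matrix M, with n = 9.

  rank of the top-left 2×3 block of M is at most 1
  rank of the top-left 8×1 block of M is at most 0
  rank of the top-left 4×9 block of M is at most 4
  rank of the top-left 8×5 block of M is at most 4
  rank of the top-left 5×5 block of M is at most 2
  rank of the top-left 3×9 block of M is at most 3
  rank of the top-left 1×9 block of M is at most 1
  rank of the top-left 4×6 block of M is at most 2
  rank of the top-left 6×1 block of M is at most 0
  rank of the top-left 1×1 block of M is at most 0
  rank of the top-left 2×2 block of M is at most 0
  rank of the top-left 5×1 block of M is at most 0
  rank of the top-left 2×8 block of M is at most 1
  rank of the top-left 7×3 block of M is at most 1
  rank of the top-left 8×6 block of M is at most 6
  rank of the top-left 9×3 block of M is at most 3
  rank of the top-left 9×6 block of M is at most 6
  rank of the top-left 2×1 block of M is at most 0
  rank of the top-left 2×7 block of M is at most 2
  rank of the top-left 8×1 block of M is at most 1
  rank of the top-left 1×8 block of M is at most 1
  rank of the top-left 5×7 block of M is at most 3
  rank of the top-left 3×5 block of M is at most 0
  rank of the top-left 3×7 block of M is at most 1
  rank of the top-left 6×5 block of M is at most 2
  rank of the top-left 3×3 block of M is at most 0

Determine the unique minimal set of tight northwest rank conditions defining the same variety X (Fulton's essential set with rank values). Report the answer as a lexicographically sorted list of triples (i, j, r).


Rank table r_w(9×9) implied by the 26 constraints:

  row 1: 0 | 0 | 0 | 0 | 0 | 1 | 1 | 1 | 1
  row 2: 0 | 0 | 0 | 0 | 0 | 1 | 1 | 1 | 2
  row 3: 0 | 0 | 0 | 0 | 0 | 1 | 1 | 2 | 3
  row 4: 0 | 1 | 1 | 1 | 1 | 2 | 2 | 3 | 4
  row 5: 0 | 1 | 1 | 2 | 2 | 3 | 3 | 4 | 5
  row 6: 0 | 1 | 1 | 2 | 2 | 3 | 4 | 5 | 6
  row 7: 0 | 1 | 1 | 2 | 3 | 4 | 5 | 6 | 7
  row 8: 0 | 1 | 2 | 3 | 4 | 5 | 6 | 7 | 8
  row 9: 1 | 2 | 3 | 4 | 5 | 6 | 7 | 8 | 9

second differences of R give the permutation w = (6, 9, 8, 2, 4, 7, 5, 3, 1).

Rothe diagram D(w) (27 cells), 6 SE-corners (essential conditions):

[(2, 8, 1), (3, 5, 0), (3, 7, 1), (6, 5, 2), (7, 3, 1), (8, 1, 0)]


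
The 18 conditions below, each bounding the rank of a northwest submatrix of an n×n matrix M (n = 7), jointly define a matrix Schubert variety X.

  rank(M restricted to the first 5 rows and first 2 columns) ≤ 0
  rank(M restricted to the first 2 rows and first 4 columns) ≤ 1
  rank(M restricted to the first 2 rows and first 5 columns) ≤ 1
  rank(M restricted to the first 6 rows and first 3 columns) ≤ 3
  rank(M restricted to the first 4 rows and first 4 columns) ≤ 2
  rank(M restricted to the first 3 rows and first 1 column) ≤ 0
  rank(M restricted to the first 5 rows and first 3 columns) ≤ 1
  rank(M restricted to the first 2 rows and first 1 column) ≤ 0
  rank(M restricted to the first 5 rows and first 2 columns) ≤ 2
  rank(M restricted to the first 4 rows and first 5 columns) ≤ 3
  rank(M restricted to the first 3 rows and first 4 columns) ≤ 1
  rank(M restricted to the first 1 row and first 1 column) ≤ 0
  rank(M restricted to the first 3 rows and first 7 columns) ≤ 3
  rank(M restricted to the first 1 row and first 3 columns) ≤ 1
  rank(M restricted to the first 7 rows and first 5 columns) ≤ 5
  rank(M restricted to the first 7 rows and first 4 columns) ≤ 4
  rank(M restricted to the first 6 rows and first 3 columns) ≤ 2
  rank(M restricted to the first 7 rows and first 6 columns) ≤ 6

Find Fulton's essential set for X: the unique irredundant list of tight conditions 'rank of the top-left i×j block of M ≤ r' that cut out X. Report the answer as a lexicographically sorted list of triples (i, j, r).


Recovering R(i,j) via the rank-extension bound from the 18 conditions:

  0, 0, 1, 1, 1, 1, 1
  0, 0, 1, 1, 1, 2, 2
  0, 0, 1, 1, 2, 3, 3
  0, 0, 1, 2, 3, 4, 4
  0, 0, 1, 2, 3, 4, 5
  1, 1, 2, 3, 4, 5, 6
  1, 2, 3, 4, 5, 6, 7

second differences of R give the permutation w = (3, 6, 5, 4, 7, 1, 2).

D(w) has 13 cells with 3 SE-corners; essential set:

[(2, 5, 1), (3, 4, 1), (5, 2, 0)]


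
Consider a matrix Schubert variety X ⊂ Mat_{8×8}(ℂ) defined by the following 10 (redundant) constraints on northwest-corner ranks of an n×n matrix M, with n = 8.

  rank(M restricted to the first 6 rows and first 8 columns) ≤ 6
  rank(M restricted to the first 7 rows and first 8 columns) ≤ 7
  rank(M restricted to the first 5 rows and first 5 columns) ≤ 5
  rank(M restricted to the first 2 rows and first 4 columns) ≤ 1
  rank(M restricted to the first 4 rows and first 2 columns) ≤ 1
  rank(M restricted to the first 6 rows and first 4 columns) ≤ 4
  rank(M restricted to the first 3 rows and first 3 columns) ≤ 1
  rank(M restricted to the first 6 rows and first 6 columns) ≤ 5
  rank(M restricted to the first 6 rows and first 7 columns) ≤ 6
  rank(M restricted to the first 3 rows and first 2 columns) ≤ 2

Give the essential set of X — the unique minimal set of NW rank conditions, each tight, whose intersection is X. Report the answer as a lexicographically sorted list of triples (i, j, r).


Rank table r_w(8×8) implied by the 10 constraints:

  1  1  1  1  1  1  1  1
  1  1  1  1  2  2  2  2
  1  1  1  2  3  3  3  3
  1  1  2  3  4  4  4  4
  1  2  3  4  5  5  5  5
  1  2  3  4  5  5  6  6
  1  2  3  4  5  6  7  7
  1  2  3  4  5  6  7  8

second differences of R give the permutation w = (1, 5, 4, 3, 2, 7, 6, 8).

ℓ(w)=7; the 4 essential cells (i,j,r):

[(2, 4, 1), (3, 3, 1), (4, 2, 1), (6, 6, 5)]


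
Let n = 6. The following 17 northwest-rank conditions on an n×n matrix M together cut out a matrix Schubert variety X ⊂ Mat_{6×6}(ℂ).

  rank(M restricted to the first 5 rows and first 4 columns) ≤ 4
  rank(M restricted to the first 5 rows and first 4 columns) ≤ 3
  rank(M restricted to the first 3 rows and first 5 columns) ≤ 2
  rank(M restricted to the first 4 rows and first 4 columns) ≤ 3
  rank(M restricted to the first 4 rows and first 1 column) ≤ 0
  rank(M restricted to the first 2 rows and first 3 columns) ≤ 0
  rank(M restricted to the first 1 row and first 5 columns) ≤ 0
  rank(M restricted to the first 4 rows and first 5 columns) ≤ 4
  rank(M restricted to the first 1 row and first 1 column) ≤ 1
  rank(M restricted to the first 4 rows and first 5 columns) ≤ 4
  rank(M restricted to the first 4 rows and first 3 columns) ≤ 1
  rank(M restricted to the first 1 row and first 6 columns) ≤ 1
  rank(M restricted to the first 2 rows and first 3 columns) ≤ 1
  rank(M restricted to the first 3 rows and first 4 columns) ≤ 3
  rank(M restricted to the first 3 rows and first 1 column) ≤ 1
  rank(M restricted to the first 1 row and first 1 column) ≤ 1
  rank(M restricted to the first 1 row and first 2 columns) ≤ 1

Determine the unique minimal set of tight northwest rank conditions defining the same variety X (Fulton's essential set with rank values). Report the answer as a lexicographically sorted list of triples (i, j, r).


Propagating the 17 rank bounds to every northwest block:

  row 1: 0  0  0  0  0  1
  row 2: 0  0  0  1  1  2
  row 3: 0  1  1  2  2  3
  row 4: 0  1  1  2  3  4
  row 5: 1  2  2  3  4  5
  row 6: 1  2  3  4  5  6

so w = (6, 4, 2, 5, 1, 3).

Fulton essential set (4 of the 11 Rothe cells):

[(1, 5, 0), (2, 3, 0), (4, 1, 0), (4, 3, 1)]


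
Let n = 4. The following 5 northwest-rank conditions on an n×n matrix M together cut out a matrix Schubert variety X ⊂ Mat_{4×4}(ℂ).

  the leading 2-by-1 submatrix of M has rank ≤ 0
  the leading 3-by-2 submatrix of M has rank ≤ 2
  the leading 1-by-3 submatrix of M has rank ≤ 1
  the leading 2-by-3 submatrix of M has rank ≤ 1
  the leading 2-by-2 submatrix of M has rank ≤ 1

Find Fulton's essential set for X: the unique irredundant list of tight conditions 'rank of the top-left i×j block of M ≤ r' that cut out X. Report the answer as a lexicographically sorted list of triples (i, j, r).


Computing R[i][j] = min implied NW-rank bound (n=4, 5 conditions):

  row 1: 0, 1, 1, 1
  row 2: 0, 1, 1, 2
  row 3: 1, 2, 2, 3
  row 4: 1, 2, 3, 4

reading off 1-entries of Δ²R: w = (2, 4, 1, 3).

2 SE-corners of the 3-cell Rothe diagram give Ess(w):

[(2, 1, 0), (2, 3, 1)]


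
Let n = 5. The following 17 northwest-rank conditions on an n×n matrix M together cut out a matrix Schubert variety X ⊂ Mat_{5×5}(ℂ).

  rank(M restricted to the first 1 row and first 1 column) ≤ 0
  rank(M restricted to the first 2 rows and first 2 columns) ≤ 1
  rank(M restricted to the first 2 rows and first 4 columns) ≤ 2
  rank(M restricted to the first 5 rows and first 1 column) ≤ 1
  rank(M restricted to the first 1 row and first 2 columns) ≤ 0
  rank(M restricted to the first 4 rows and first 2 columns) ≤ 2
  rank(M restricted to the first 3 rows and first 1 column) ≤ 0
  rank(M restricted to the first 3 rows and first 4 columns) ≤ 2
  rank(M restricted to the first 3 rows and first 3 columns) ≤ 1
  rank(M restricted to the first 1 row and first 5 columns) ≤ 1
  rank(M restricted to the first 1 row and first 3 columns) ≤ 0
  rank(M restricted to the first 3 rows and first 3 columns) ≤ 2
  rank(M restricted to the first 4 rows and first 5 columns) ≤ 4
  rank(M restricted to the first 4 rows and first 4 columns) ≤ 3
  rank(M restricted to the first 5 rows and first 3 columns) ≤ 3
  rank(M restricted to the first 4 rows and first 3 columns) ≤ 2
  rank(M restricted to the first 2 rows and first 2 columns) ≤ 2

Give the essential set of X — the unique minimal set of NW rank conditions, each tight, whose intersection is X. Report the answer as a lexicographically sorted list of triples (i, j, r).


Recovering R(i,j) via the rank-extension bound from the 17 conditions:

  0 | 0 | 0 | 1 | 1
  0 | 1 | 1 | 2 | 2
  0 | 1 | 1 | 2 | 3
  1 | 2 | 2 | 3 | 4
  1 | 2 | 3 | 4 | 5

second differences of R give the permutation w = (4, 2, 5, 1, 3).

D(w) has 6 cells with 3 SE-corners; essential set:

[(1, 3, 0), (3, 1, 0), (3, 3, 1)]


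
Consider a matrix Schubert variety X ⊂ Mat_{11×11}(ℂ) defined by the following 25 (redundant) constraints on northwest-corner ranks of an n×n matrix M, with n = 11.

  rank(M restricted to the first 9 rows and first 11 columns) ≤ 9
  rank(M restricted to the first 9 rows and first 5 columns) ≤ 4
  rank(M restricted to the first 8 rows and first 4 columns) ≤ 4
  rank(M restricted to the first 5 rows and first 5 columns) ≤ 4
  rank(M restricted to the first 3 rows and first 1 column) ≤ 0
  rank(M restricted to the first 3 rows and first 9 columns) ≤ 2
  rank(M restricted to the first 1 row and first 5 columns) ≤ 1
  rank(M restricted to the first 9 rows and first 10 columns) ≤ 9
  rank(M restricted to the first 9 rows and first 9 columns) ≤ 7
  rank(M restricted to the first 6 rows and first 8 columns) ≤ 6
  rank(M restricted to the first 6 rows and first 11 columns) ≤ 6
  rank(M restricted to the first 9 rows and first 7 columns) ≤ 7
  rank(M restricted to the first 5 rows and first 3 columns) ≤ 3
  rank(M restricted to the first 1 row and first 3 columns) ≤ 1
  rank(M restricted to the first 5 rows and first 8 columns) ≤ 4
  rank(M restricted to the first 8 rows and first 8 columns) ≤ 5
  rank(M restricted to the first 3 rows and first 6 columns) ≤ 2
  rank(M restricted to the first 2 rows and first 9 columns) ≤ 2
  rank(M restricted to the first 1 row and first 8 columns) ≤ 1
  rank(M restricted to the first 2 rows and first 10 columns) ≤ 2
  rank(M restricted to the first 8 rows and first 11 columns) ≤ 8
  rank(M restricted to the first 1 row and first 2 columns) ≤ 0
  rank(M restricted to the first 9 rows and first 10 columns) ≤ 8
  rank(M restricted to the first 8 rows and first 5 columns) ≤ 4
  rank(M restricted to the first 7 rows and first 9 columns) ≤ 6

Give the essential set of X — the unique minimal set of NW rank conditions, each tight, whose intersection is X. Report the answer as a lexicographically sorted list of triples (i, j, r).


The tightest implied rank at each (i,j), from the 25 conditions:

  row 1: 0, 0, 1, 1, 1, 1, 1, 1, 1, 1, 1
  row 2: 0, 1, 2, 2, 2, 2, 2, 2, 2, 2, 2
  row 3: 0, 1, 2, 2, 2, 2, 2, 2, 2, 3, 3
  row 4: 1, 2, 3, 3, 3, 3, 3, 3, 3, 4, 4
  row 5: 1, 2, 3, 4, 4, 4, 4, 4, 4, 5, 5
  row 6: 1, 2, 3, 4, 4, 5, 5, 5, 5, 6, 6
  row 7: 1, 2, 3, 4, 4, 5, 5, 5, 6, 7, 7
  row 8: 1, 2, 3, 4, 4, 5, 5, 5, 6, 7, 8
  row 9: 1, 2, 3, 4, 4, 5, 6, 6, 7, 8, 9
  row 10: 1, 2, 3, 4, 5, 6, 7, 7, 8, 9, 10
  row 11: 1, 2, 3, 4, 5, 6, 7, 8, 9, 10, 11

second differences of R give the permutation w = (3, 2, 10, 1, 4, 6, 9, 11, 7, 5, 8).

ℓ(w)=18; the 5 essential cells (i,j,r):

[(1, 2, 0), (3, 1, 0), (3, 9, 2), (8, 8, 5), (9, 5, 4)]
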